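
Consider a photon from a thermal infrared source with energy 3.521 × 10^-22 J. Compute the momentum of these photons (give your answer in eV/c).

For a photon p = E/c, so p = 1.174 × 10^-30 kg·m/s.
Converting to eV/c: p = 0.002198 eV/c ≈ 2.20 × 10^-3 eV/c.

2.20 × 10^-3 eV/c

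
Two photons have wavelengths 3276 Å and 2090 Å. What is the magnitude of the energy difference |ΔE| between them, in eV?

2.15 eV

Using E = hc/λ: E₁ = 6.0636e-19 J, E₂ = 9.5045e-19 J.
|ΔE| = |6.0636e-19 − 9.5045e-19| = 3.44e-19 J = 2.15 eV.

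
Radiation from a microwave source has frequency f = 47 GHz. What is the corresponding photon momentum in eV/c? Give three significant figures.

1.94·10^-4 eV/c

In SI units: f = 47 GHz = 4.7·10^10 Hz.
Since p = hf/c for a photon, p = 1.039·10^-31 kg·m/s.
Converting to eV/c: p = 1.944·10^-4 eV/c ≈ 1.94·10^-4 eV/c.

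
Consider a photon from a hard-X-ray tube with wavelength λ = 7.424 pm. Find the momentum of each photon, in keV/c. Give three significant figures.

167 keV/c

Use h = 6.62607015 × 10^-34 J·s, c = 2.99792458 × 10^8 m/s, 1 eV = 1.602176634 × 10^-19 J.
First convert: λ = 7.424 pm = 7.424 × 10^-12 m.
Apply p = h/λ: p = 8.925 × 10^-23 kg·m/s.
Converting to keV/c: p = 167.0 keV/c ≈ 167 keV/c.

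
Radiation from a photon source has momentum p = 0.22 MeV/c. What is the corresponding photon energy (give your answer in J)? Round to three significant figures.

3.52·10^-14 J

Take c = 2.99792458·10^8 m/s, 1 eV = 1.602176634·10^-19 J.
In SI units: p = 0.22 MeV/c = 1.1757·10^-22 kg·m/s.
Apply E = pc: E = 3.525·10^-14 J.
So E ≈ 3.52·10^-14 J.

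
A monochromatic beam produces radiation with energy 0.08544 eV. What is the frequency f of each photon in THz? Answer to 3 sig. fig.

20.7 THz

Use h = 6.62607015 × 10^-34 J·s, 1 eV = 1.602176634 × 10^-19 J.
In SI units: E = 0.08544 eV = 1.3689 × 10^-20 J.
Since f = E/h for a photon, f = 2.066 × 10^13 Hz.
Converting to THz: f = 20.66 THz ≈ 20.7 THz.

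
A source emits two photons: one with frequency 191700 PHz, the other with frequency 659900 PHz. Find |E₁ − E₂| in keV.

1940 keV

Using E = hf: E₁ = 1.2702e-13 J, E₂ = 4.3725e-13 J.
|ΔE| = |1.2702e-13 − 4.3725e-13| = 3.10e-13 J = 1940 keV.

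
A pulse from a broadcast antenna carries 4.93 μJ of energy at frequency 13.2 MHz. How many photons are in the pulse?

Per-photon energy: E = 8.746e-27 J (from frequency = 13.2 MHz).
N = E_total / E_photon = 4.93e-6 J / 8.746e-27 J = 5.64e20.

5.64e20 photons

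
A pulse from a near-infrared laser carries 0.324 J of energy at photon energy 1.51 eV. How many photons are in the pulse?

Per-photon energy: E = 2.419 × 10^-19 J (from energy = 1.51 eV).
N = E_total / E_photon = 0.324 J / 2.419 × 10^-19 J = 1.34 × 10^18.

1.34 × 10^18 photons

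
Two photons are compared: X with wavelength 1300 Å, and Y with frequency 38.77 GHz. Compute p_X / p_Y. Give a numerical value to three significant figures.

5.95 × 10^4

p_X = 5.097 × 10^-27 kg·m/s (from wavelength = 1300 Å, via p = h/λ).
p_Y = 8.569 × 10^-32 kg·m/s (from frequency = 38.77 GHz, via p = hf/c).
Ratio = 5.097 × 10^-27 / 8.569 × 10^-32 = 5.95 × 10^4.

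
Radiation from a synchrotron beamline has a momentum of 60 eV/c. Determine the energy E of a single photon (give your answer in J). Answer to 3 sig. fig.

Convert to SI: p = 60 eV/c = 3.2066 × 10^-26 kg·m/s.
Apply E = pc: E = 9.613 × 10^-18 J.
So E ≈ 9.61 × 10^-18 J.

9.61 × 10^-18 J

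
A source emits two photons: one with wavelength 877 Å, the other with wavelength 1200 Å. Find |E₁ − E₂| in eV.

3.81 eV

Using E = hc/λ: E₁ = 2.265·10^-18 J, E₂ = 1.655·10^-18 J.
|ΔE| = |2.265·10^-18 − 1.655·10^-18| = 6.10·10^-19 J = 3.81 eV.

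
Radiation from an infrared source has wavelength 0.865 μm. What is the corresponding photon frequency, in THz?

Use c = 2.99792458e8 m/s.
In SI units: λ = 0.865 μm = 8.65e-7 m.
Since f = c/λ for a photon, f = 3.466e14 Hz.
Converting to THz: f = 346.6 THz ≈ 347 THz.

347 THz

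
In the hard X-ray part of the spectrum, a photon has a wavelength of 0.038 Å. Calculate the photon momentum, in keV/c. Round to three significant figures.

326 keV/c

In SI units: λ = 0.038 Å = 3.8 × 10^-12 m.
Since p = h/λ for a photon, p = 1.744 × 10^-22 kg·m/s.
Converting to keV/c: p = 326.3 keV/c ≈ 326 keV/c.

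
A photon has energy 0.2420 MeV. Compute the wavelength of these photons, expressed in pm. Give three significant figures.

Use h = 6.62607015e-34 J·s, c = 2.99792458e8 m/s, 1 eV = 1.602176634e-19 J.
First convert: E = 0.2420 MeV = 3.8773e-14 J.
Since λ = hc/E for a photon, λ = 5.123e-12 m.
Converting to pm: λ = 5.123 pm ≈ 5.12 pm.

5.12 pm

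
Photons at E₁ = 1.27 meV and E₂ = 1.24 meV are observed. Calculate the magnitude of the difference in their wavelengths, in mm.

0.0236 mm

Using λ = hc/E: λ₁ = 9.763 × 10^-4 m, λ₂ = 9.999 × 10^-4 m.
|Δλ| = |9.763 × 10^-4 − 9.999 × 10^-4| = 2.36 × 10^-5 m = 0.0236 mm.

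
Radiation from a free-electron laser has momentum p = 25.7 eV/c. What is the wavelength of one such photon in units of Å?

First convert: p = 25.7 eV/c = 1.3735 × 10^-26 kg·m/s.
The photon relation is λ = h/p, giving λ = 4.824 × 10^-8 m.
Converting to Å: λ = 482.4 Å ≈ 482 Å.

482 Å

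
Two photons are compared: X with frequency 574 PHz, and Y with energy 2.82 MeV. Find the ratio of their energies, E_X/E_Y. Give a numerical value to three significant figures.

8.42e-4

E_X = 3.803e-16 J (from frequency = 574 PHz, via E = hf).
E_Y = 4.518e-13 J (from energy = 2.82 MeV, via E given directly).
Ratio = 3.803e-16 / 4.518e-13 = 8.42e-4.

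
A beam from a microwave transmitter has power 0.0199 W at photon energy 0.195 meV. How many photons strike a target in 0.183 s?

1.17e20 photons

Total energy: E_total = P·t = 0.0199 × 0.183 = 0.003642 J.
Per-photon energy: E = 3.124e-23 J.
N = E_total / E_photon = 1.17e20.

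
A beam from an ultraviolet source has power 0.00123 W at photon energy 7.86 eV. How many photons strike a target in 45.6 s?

Total energy: E_total = P·t = 0.00123 × 45.6 = 0.05609 J.
Per-photon energy: E = 1.259e-18 J.
N = E_total / E_photon = 4.45e16.

4.45e16 photons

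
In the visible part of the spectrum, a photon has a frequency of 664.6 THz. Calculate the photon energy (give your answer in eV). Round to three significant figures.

In SI units: f = 664.6 THz = 6.646 × 10^14 Hz.
Apply E = hf: E = 4.404 × 10^-19 J.
Converting to eV: E = 2.749 eV ≈ 2.75 eV.

2.75 eV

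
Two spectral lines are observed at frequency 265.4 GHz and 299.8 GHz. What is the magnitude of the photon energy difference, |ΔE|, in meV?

0.142 meV

Using E = hf: E₁ = 1.7586 × 10^-22 J, E₂ = 1.9865 × 10^-22 J.
|ΔE| = |1.7586 × 10^-22 − 1.9865 × 10^-22| = 2.28 × 10^-23 J = 0.142 meV.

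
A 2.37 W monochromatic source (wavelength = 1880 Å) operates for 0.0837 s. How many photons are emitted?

Total energy: E_total = P·t = 2.37 × 0.0837 = 0.1984 J.
Per-photon energy: E = 1.057 × 10^-18 J.
N = E_total / E_photon = 1.88 × 10^17.

1.88 × 10^17 photons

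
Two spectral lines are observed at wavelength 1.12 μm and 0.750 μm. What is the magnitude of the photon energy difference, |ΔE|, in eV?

0.546 eV

Using E = hc/λ: E₁ = 1.774·10^-19 J, E₂ = 2.649·10^-19 J.
|ΔE| = |1.774·10^-19 − 2.649·10^-19| = 8.75·10^-20 J = 0.546 eV.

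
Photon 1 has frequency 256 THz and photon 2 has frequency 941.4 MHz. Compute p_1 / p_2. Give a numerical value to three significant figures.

2.72 × 10^5

p_1 = 5.658 × 10^-28 kg·m/s (from frequency = 256 THz, via p = hf/c).
p_2 = 2.081 × 10^-33 kg·m/s (from frequency = 941.4 MHz, via p = hf/c).
Ratio = 5.658 × 10^-28 / 2.081 × 10^-33 = 2.72 × 10^5.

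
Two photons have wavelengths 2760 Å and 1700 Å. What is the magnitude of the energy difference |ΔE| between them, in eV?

2.80 eV

Using E = hc/λ: E₁ = 7.197e-19 J, E₂ = 1.168e-18 J.
|ΔE| = |7.197e-19 − 1.168e-18| = 4.49e-19 J = 2.80 eV.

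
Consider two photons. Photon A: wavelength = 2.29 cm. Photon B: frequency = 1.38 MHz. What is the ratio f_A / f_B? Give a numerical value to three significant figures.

f_A = 1.309e10 Hz (from wavelength = 2.29 cm, via f = c/λ).
f_B = 1.380e6 Hz (from frequency = 1.38 MHz, via f given directly).
Ratio = 1.309e10 / 1.380e6 = 9490.

9490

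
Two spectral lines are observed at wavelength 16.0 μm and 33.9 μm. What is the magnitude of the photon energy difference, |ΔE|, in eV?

0.0409 eV

Using E = hc/λ: E₁ = 1.242e-20 J, E₂ = 5.860e-21 J.
|ΔE| = |1.242e-20 − 5.860e-21| = 6.56e-21 J = 0.0409 eV.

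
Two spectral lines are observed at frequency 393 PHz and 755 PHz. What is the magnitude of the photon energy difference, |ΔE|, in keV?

Using E = hf: E₁ = 2.604e-16 J, E₂ = 5.003e-16 J.
|ΔE| = |2.604e-16 − 5.003e-16| = 2.40e-16 J = 1.50 keV.

1.50 keV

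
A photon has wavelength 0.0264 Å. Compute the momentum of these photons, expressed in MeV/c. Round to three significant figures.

0.470 MeV/c

Take h = 6.62607015 × 10^-34 J·s, c = 2.99792458 × 10^8 m/s, 1 eV = 1.602176634 × 10^-19 J.
First convert: λ = 0.0264 Å = 2.64 × 10^-12 m.
Apply p = h/λ: p = 2.510 × 10^-22 kg·m/s.
Converting to MeV/c: p = 0.4696 MeV/c ≈ 0.470 MeV/c.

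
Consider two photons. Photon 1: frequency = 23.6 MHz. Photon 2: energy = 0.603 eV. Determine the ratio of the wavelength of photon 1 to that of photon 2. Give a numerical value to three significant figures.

6.18 × 10^6

λ_1 = 12.70 m (from frequency = 23.6 MHz, via λ = c/f).
λ_2 = 2.056 × 10^-6 m (from energy = 0.603 eV, via λ = hc/E).
Ratio = 12.70 / 2.056 × 10^-6 = 6.18 × 10^6.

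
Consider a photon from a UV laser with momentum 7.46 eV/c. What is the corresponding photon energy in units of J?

1.20e-18 J

Take c = 2.99792458e8 m/s, 1 eV = 1.602176634e-19 J.
First convert: p = 7.46 eV/c = 3.9868e-27 kg·m/s.
Since E = pc for a photon, E = 1.195e-18 J.
So E ≈ 1.20e-18 J.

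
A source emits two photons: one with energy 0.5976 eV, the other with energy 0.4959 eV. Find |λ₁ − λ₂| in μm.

Using λ = hc/E: λ₁ = 2.0747e-6 m, λ₂ = 2.5002e-6 m.
|Δλ| = |2.0747e-6 − 2.5002e-6| = 4.25e-7 m = 0.425 μm.

0.425 μm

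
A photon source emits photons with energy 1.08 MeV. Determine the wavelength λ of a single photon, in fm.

Convert to SI: E = 1.08 MeV = 1.7304 × 10^-13 J.
The photon relation is λ = hc/E, giving λ = 1.148 × 10^-12 m.
Converting to fm: λ = 1148 fm ≈ 1150 fm.

1150 fm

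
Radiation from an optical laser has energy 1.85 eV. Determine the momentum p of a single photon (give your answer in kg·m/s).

9.89 × 10^-28 kg·m/s

Take c = 2.99792458 × 10^8 m/s, 1 eV = 1.602176634 × 10^-19 J.
In SI units: E = 1.85 eV = 2.9640 × 10^-19 J.
Apply p = E/c: p = 9.887 × 10^-28 kg·m/s.
So p ≈ 9.89 × 10^-28 kg·m/s.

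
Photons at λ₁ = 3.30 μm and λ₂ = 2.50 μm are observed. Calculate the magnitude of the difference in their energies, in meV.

Using E = hc/λ: E₁ = 6.020e-20 J, E₂ = 7.946e-20 J.
|ΔE| = |6.020e-20 − 7.946e-20| = 1.93e-20 J = 120 meV.

120 meV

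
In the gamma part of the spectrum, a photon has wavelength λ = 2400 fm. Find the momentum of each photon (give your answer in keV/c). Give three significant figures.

Use h = 6.62607015 × 10^-34 J·s, c = 2.99792458 × 10^8 m/s, 1 eV = 1.602176634 × 10^-19 J.
First convert: λ = 2400 fm = 2.4 × 10^-12 m.
The photon relation is p = h/λ, giving p = 2.761 × 10^-22 kg·m/s.
Converting to keV/c: p = 516.6 keV/c ≈ 517 keV/c.

517 keV/c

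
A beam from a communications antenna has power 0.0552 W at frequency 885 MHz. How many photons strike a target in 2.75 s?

Total energy: E_total = P·t = 0.0552 × 2.75 = 0.1518 J.
Per-photon energy: E = 5.864e-25 J.
N = E_total / E_photon = 2.59e23.

2.59e23 photons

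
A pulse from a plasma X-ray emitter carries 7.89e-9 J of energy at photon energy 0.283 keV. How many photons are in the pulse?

Per-photon energy: E = 4.534e-17 J (from energy = 0.283 keV).
N = E_total / E_photon = 7.89e-9 J / 4.534e-17 J = 1.74e8.

1.74e8 photons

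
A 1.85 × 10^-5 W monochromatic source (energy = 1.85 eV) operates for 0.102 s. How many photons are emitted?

Total energy: E_total = P·t = 1.85 × 10^-5 × 0.102 = 1.887 × 10^-6 J.
Per-photon energy: E = 2.964 × 10^-19 J.
N = E_total / E_photon = 6.37 × 10^12.

6.37 × 10^12 photons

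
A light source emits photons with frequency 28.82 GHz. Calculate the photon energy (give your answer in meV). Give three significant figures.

Convert to SI: f = 28.82 GHz = 2.882 × 10^10 Hz.
For a photon E = hf, so E = 1.910 × 10^-23 J.
Converting to meV: E = 0.1192 meV ≈ 0.119 meV.

0.119 meV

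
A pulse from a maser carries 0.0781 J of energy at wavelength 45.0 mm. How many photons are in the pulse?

1.77 × 10^22 photons

Per-photon energy: E = 4.414 × 10^-24 J (from wavelength = 45.0 mm).
N = E_total / E_photon = 0.0781 J / 4.414 × 10^-24 J = 1.77 × 10^22.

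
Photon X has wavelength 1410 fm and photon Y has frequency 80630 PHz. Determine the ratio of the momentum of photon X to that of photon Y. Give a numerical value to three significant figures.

p_X = 4.699e-22 kg·m/s (from wavelength = 1410 fm, via p = h/λ).
p_Y = 1.782e-22 kg·m/s (from frequency = 80630 PHz, via p = hf/c).
Ratio = 4.699e-22 / 1.782e-22 = 2.64.

2.64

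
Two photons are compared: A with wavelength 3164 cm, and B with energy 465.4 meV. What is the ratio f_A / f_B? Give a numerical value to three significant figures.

8.42 × 10^-8

f_A = 9.475 × 10^6 Hz (from wavelength = 3164 cm, via f = c/λ).
f_B = 1.125 × 10^14 Hz (from energy = 465.4 meV, via f = E/h).
Ratio = 9.475 × 10^6 / 1.125 × 10^14 = 8.42 × 10^-8.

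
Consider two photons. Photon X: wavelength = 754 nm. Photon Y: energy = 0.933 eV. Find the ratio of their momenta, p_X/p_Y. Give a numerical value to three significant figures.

1.76

p_X = 8.788e-28 kg·m/s (from wavelength = 754 nm, via p = h/λ).
p_Y = 4.986e-28 kg·m/s (from energy = 0.933 eV, via p = E/c).
Ratio = 8.788e-28 / 4.986e-28 = 1.76.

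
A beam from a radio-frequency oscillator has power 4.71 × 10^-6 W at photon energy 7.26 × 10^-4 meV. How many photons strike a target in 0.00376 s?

Total energy: E_total = P·t = 4.71 × 10^-6 × 0.00376 = 1.771 × 10^-8 J.
Per-photon energy: E = 1.163 × 10^-25 J.
N = E_total / E_photon = 1.52 × 10^17.

1.52 × 10^17 photons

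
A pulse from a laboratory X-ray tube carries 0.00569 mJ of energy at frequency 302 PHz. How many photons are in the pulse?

2.84e10 photons

Per-photon energy: E = 2.001e-16 J (from frequency = 302 PHz).
N = E_total / E_photon = 5.69e-6 J / 2.001e-16 J = 2.84e10.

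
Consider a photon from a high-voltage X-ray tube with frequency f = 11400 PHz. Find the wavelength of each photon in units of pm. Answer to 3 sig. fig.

26.3 pm

(c = 2.99792458 × 10^8 m/s.)
In SI units: f = 11400 PHz = 1.14 × 10^19 Hz.
Apply λ = c/f: λ = 2.630 × 10^-11 m.
Converting to pm: λ = 26.30 pm ≈ 26.3 pm.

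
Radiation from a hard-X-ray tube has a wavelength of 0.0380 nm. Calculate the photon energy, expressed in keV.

32.6 keV

(h = 6.62607015 × 10^-34 J·s, c = 2.99792458 × 10^8 m/s, 1 eV = 1.602176634 × 10^-19 J.)
First convert: λ = 0.0380 nm = 3.80 × 10^-11 m.
Apply E = hc/λ: E = 5.227 × 10^-15 J.
Converting to keV: E = 32.63 keV ≈ 32.6 keV.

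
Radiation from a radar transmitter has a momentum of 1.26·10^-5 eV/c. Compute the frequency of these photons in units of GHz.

3.05 GHz

(h = 6.62607015·10^-34 J·s, c = 2.99792458·10^8 m/s, 1 eV = 1.602176634·10^-19 J.)
Convert to SI: p = 1.26·10^-5 eV/c = 6.7338·10^-33 kg·m/s.
Apply f = pc/h: f = 3.047·10^9 Hz.
Converting to GHz: f = 3.047 GHz ≈ 3.05 GHz.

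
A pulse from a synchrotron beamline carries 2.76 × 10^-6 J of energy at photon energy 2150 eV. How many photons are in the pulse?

Per-photon energy: E = 3.445 × 10^-16 J (from energy = 2150 eV).
N = E_total / E_photon = 2.76 × 10^-6 J / 3.445 × 10^-16 J = 8.01 × 10^9.

8.01 × 10^9 photons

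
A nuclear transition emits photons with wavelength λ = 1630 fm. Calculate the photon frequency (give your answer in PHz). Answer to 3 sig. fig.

1.84e5 PHz

Take c = 2.99792458e8 m/s.
In SI units: λ = 1630 fm = 1.63e-12 m.
For a photon f = c/λ, so f = 1.839e20 Hz.
Converting to PHz: f = 183900 PHz ≈ 1.84e5 PHz.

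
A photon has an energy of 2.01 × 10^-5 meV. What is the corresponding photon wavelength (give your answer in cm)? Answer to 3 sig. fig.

6170 cm

Take h = 6.62607015 × 10^-34 J·s, c = 2.99792458 × 10^8 m/s, 1 eV = 1.602176634 × 10^-19 J.
In SI units: E = 2.01 × 10^-5 meV = 3.2204 × 10^-27 J.
Since λ = hc/E for a photon, λ = 61.68 m.
Converting to cm: λ = 6168 cm ≈ 6170 cm.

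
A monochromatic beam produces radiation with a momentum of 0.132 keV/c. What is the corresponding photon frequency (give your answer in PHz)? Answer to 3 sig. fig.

Use h = 6.62607015 × 10^-34 J·s, c = 2.99792458 × 10^8 m/s, 1 eV = 1.602176634 × 10^-19 J.
Convert to SI: p = 0.132 keV/c = 7.0545 × 10^-26 kg·m/s.
Apply f = pc/h: f = 3.192 × 10^16 Hz.
Converting to PHz: f = 31.92 PHz ≈ 31.9 PHz.

31.9 PHz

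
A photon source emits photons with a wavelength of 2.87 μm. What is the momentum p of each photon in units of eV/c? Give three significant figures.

Convert to SI: λ = 2.87 μm = 2.87 × 10^-6 m.
Apply p = h/λ: p = 2.309 × 10^-28 kg·m/s.
Converting to eV/c: p = 0.4320 eV/c ≈ 0.432 eV/c.

0.432 eV/c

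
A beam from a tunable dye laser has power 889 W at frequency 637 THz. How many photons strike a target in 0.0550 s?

Total energy: E_total = P·t = 889 × 0.0550 = 48.90 J.
Per-photon energy: E = 4.221 × 10^-19 J.
N = E_total / E_photon = 1.16 × 10^20.

1.16 × 10^20 photons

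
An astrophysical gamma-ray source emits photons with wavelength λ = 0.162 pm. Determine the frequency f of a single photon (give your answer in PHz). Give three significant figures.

Take c = 2.99792458 × 10^8 m/s.
First convert: λ = 0.162 pm = 1.62 × 10^-13 m.
Since f = c/λ for a photon, f = 1.851 × 10^21 Hz.
Converting to PHz: f = 1.851 × 10^6 PHz ≈ 1.85 × 10^6 PHz.

1.85 × 10^6 PHz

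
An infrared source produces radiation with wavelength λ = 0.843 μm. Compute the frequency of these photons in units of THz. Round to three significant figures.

(c = 2.99792458·10^8 m/s.)
In SI units: λ = 0.843 μm = 8.43·10^-7 m.
Apply f = c/λ: f = 3.556·10^14 Hz.
Converting to THz: f = 355.6 THz ≈ 356 THz.

356 THz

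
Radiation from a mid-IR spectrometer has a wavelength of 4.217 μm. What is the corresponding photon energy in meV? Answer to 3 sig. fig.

First convert: λ = 4.217 μm = 4.217e-6 m.
Since E = hc/λ for a photon, E = 4.711e-20 J.
Converting to meV: E = 294.0 meV ≈ 294 meV.

294 meV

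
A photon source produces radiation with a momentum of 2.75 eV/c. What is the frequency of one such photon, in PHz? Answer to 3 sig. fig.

0.665 PHz

Use h = 6.62607015 × 10^-34 J·s, c = 2.99792458 × 10^8 m/s, 1 eV = 1.602176634 × 10^-19 J.
First convert: p = 2.75 eV/c = 1.4697 × 10^-27 kg·m/s.
Apply f = pc/h: f = 6.649 × 10^14 Hz.
Converting to PHz: f = 0.6649 PHz ≈ 0.665 PHz.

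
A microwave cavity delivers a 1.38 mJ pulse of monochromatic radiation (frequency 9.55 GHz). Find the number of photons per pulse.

Per-photon energy: E = 6.328e-24 J (from frequency = 9.55 GHz).
N = E_total / E_photon = 0.00138 J / 6.328e-24 J = 2.18e20.

2.18e20 photons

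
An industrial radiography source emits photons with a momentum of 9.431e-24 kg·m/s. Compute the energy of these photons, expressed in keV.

Since E = pc for a photon, E = 2.827e-15 J.
Converting to keV: E = 17.65 keV ≈ 17.6 keV.

17.6 keV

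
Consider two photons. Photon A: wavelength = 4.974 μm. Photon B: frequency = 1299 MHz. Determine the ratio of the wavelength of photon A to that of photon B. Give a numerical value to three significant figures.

2.16 × 10^-5

λ_A = 4.974 × 10^-6 m (from wavelength = 4.974 μm, via λ given directly).
λ_B = 0.2308 m (from frequency = 1299 MHz, via λ = c/f).
Ratio = 4.974 × 10^-6 / 0.2308 = 2.16 × 10^-5.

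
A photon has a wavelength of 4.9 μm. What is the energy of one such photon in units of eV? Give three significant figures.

Take h = 6.62607015e-34 J·s, c = 2.99792458e8 m/s, 1 eV = 1.602176634e-19 J.
Convert to SI: λ = 4.9 μm = 4.9e-6 m.
Apply E = hc/λ: E = 4.054e-20 J.
Converting to eV: E = 0.2530 eV ≈ 0.253 eV.

0.253 eV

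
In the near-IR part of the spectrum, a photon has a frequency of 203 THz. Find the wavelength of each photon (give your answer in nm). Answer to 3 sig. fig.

(c = 2.99792458 × 10^8 m/s.)
First convert: f = 203 THz = 2.03 × 10^14 Hz.
Apply λ = c/f: λ = 1.477 × 10^-6 m.
Converting to nm: λ = 1477 nm ≈ 1480 nm.

1480 nm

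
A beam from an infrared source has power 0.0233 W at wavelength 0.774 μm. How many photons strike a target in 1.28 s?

1.16 × 10^17 photons

Total energy: E_total = P·t = 0.0233 × 1.28 = 0.02982 J.
Per-photon energy: E = 2.566 × 10^-19 J.
N = E_total / E_photon = 1.16 × 10^17.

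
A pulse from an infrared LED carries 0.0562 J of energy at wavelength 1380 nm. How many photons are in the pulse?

Per-photon energy: E = 1.439e-19 J (from wavelength = 1380 nm).
N = E_total / E_photon = 0.0562 J / 1.439e-19 J = 3.90e17.

3.90e17 photons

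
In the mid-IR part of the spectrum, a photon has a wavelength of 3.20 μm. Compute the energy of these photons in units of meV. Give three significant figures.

387 meV

Convert to SI: λ = 3.20 μm = 3.20·10^-6 m.
For a photon E = hc/λ, so E = 6.208·10^-20 J.
Converting to meV: E = 387.5 meV ≈ 387 meV.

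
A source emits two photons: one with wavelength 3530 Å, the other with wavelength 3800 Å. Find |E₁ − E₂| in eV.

Using E = hc/λ: E₁ = 5.627 × 10^-19 J, E₂ = 5.227 × 10^-19 J.
|ΔE| = |5.627 × 10^-19 − 5.227 × 10^-19| = 4.00 × 10^-20 J = 0.250 eV.

0.250 eV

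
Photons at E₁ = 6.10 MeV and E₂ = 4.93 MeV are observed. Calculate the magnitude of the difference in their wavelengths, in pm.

0.0482 pm

Using λ = hc/E: λ₁ = 2.033 × 10^-13 m, λ₂ = 2.515 × 10^-13 m.
|Δλ| = |2.033 × 10^-13 − 2.515 × 10^-13| = 4.82 × 10^-14 m = 0.0482 pm.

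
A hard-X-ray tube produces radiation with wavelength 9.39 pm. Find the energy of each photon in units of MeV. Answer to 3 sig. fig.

0.132 MeV

Convert to SI: λ = 9.39 pm = 9.39 × 10^-12 m.
For a photon E = hc/λ, so E = 2.115 × 10^-14 J.
Converting to MeV: E = 0.1320 MeV ≈ 0.132 MeV.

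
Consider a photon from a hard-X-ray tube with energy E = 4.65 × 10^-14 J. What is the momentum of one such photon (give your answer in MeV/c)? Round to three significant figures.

Since p = E/c for a photon, p = 1.551 × 10^-22 kg·m/s.
Converting to MeV/c: p = 0.2902 MeV/c ≈ 0.290 MeV/c.

0.290 MeV/c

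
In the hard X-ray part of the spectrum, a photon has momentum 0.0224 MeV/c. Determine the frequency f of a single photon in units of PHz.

5420 PHz

First convert: p = 0.0224 MeV/c = 1.1971·10^-23 kg·m/s.
Apply f = pc/h: f = 5.416·10^18 Hz.
Converting to PHz: f = 5416 PHz ≈ 5420 PHz.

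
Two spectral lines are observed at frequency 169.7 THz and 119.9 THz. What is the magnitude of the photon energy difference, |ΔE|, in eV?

0.206 eV

Using E = hf: E₁ = 1.1244e-19 J, E₂ = 7.9447e-20 J.
|ΔE| = |1.1244e-19 − 7.9447e-20| = 3.30e-20 J = 0.206 eV.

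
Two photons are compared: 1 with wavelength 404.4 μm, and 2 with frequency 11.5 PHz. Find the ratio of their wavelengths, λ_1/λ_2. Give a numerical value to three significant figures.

λ_1 = 4.044 × 10^-4 m (from wavelength = 404.4 μm, via λ given directly).
λ_2 = 2.607 × 10^-8 m (from frequency = 11.5 PHz, via λ = c/f).
Ratio = 4.044 × 10^-4 / 2.607 × 10^-8 = 1.55 × 10^4.

1.55 × 10^4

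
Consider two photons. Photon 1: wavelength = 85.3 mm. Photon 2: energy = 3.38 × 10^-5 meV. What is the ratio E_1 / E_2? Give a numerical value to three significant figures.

E_1 = 2.329 × 10^-24 J (from wavelength = 85.3 mm, via E = hc/λ).
E_2 = 5.415 × 10^-27 J (from energy = 3.38 × 10^-5 meV, via E given directly).
Ratio = 2.329 × 10^-24 / 5.415 × 10^-27 = 430.

430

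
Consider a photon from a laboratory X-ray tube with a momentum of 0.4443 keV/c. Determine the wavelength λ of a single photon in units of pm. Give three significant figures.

2790 pm

Convert to SI: p = 0.4443 keV/c = 2.3745e-25 kg·m/s.
Apply λ = h/p: λ = 2.791e-9 m.
Converting to pm: λ = 2791 pm ≈ 2790 pm.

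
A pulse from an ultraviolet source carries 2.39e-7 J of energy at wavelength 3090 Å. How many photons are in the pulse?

3.72e11 photons

Per-photon energy: E = 6.429e-19 J (from wavelength = 3090 Å).
N = E_total / E_photon = 2.39e-7 J / 6.429e-19 J = 3.72e11.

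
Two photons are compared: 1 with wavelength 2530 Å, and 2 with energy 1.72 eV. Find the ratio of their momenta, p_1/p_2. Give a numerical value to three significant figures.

2.85

p_1 = 2.619 × 10^-27 kg·m/s (from wavelength = 2530 Å, via p = h/λ).
p_2 = 9.192 × 10^-28 kg·m/s (from energy = 1.72 eV, via p = E/c).
Ratio = 2.619 × 10^-27 / 9.192 × 10^-28 = 2.85.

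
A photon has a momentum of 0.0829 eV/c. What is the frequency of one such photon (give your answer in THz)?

20.0 THz

Convert to SI: p = 0.0829 eV/c = 4.4304e-29 kg·m/s.
For a photon f = pc/h, so f = 2.005e13 Hz.
Converting to THz: f = 20.05 THz ≈ 20.0 THz.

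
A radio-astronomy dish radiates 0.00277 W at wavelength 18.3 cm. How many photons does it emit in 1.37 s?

Total energy: E_total = P·t = 0.00277 × 1.37 = 0.003795 J.
Per-photon energy: E = 1.085e-24 J.
N = E_total / E_photon = 3.50e21.

3.50e21 photons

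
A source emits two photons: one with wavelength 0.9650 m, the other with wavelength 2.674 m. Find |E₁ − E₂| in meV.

8.21 × 10^-4 meV

Using E = hc/λ: E₁ = 2.0585 × 10^-25 J, E₂ = 7.4287 × 10^-26 J.
|ΔE| = |2.0585 × 10^-25 − 7.4287 × 10^-26| = 1.32 × 10^-25 J = 8.21 × 10^-4 meV.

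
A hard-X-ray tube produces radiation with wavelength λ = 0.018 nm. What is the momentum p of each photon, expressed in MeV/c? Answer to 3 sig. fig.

0.0689 MeV/c

First convert: λ = 0.018 nm = 1.8 × 10^-11 m.
Apply p = h/λ: p = 3.681 × 10^-23 kg·m/s.
Converting to MeV/c: p = 0.06888 MeV/c ≈ 0.0689 MeV/c.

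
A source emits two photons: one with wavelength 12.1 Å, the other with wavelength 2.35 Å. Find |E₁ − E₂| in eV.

Using E = hc/λ: E₁ = 1.642e-16 J, E₂ = 8.453e-16 J.
|ΔE| = |1.642e-16 − 8.453e-16| = 6.81e-16 J = 4250 eV.

4250 eV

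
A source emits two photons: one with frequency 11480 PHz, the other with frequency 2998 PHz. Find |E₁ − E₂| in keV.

35.1 keV

Using E = hf: E₁ = 7.6067e-15 J, E₂ = 1.9865e-15 J.
|ΔE| = |7.6067e-15 − 1.9865e-15| = 5.62e-15 J = 35.1 keV.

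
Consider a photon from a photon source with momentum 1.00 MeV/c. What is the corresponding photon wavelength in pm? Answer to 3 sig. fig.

In SI units: p = 1.00 MeV/c = 5.3443 × 10^-22 kg·m/s.
The photon relation is λ = h/p, giving λ = 1.240 × 10^-12 m.
Converting to pm: λ = 1.240 pm ≈ 1.24 pm.

1.24 pm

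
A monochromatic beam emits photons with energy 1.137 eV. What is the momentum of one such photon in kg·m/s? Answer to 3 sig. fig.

6.08e-28 kg·m/s

Take c = 2.99792458e8 m/s, 1 eV = 1.602176634e-19 J.
In SI units: E = 1.137 eV = 1.8217e-19 J.
The photon relation is p = E/c, giving p = 6.076e-28 kg·m/s.
So p ≈ 6.08e-28 kg·m/s.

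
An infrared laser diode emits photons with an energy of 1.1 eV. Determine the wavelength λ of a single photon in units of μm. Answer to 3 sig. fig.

(h = 6.62607015e-34 J·s, c = 2.99792458e8 m/s, 1 eV = 1.602176634e-19 J.)
First convert: E = 1.1 eV = 1.7624e-19 J.
Apply λ = hc/E: λ = 1.127e-6 m.
Converting to μm: λ = 1.127 μm ≈ 1.13 μm.

1.13 μm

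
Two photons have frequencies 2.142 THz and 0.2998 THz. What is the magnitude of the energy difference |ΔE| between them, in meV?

Using E = hf: E₁ = 1.4193 × 10^-21 J, E₂ = 1.9865 × 10^-22 J.
|ΔE| = |1.4193 × 10^-21 − 1.9865 × 10^-22| = 1.22 × 10^-21 J = 7.62 meV.

7.62 meV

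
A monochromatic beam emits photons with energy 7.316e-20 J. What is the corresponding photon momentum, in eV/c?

0.457 eV/c

The photon relation is p = E/c, giving p = 2.440e-28 kg·m/s.
Converting to eV/c: p = 0.4566 eV/c ≈ 0.457 eV/c.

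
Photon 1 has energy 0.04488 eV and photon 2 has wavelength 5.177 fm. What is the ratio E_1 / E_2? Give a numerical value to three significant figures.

E_1 = 7.191e-21 J (from energy = 0.04488 eV, via E given directly).
E_2 = 3.837e-11 J (from wavelength = 5.177 fm, via E = hc/λ).
Ratio = 7.191e-21 / 3.837e-11 = 1.87e-10.

1.87e-10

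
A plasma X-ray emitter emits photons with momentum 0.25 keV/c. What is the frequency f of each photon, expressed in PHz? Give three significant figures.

60.4 PHz

(h = 6.62607015·10^-34 J·s, c = 2.99792458·10^8 m/s, 1 eV = 1.602176634·10^-19 J.)
First convert: p = 0.25 keV/c = 1.3361·10^-25 kg·m/s.
Apply f = pc/h: f = 6.045·10^16 Hz.
Converting to PHz: f = 60.45 PHz ≈ 60.4 PHz.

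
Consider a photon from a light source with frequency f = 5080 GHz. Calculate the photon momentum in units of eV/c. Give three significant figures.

0.0210 eV/c

In SI units: f = 5080 GHz = 5.08 × 10^12 Hz.
Apply p = hf/c: p = 1.123 × 10^-29 kg·m/s.
Converting to eV/c: p = 0.02101 eV/c ≈ 0.0210 eV/c.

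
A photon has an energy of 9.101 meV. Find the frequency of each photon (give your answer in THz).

In SI units: E = 9.101 meV = 1.4581e-21 J.
Since f = E/h for a photon, f = 2.201e12 Hz.
Converting to THz: f = 2.201 THz ≈ 2.20 THz.

2.20 THz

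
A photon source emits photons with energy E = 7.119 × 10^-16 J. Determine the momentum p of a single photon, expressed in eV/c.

Apply p = E/c: p = 2.375 × 10^-24 kg·m/s.
Converting to eV/c: p = 4443 eV/c ≈ 4440 eV/c.

4440 eV/c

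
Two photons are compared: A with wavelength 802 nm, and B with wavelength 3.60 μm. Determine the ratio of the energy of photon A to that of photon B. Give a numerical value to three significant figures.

E_A = 2.477 × 10^-19 J (from wavelength = 802 nm, via E = hc/λ).
E_B = 5.518 × 10^-20 J (from wavelength = 3.60 μm, via E = hc/λ).
Ratio = 2.477 × 10^-19 / 5.518 × 10^-20 = 4.49.

4.49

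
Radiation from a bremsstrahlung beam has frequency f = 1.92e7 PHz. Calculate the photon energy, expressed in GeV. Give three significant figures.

Take h = 6.62607015e-34 J·s, 1 eV = 1.602176634e-19 J.
In SI units: f = 1.92e7 PHz = 1.92e22 Hz.
Since E = hf for a photon, E = 1.272e-11 J.
Converting to GeV: E = 0.07940 GeV ≈ 0.0794 GeV.

0.0794 GeV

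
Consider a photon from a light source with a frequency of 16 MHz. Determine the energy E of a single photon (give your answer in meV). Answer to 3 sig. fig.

6.62e-5 meV

Take h = 6.62607015e-34 J·s, 1 eV = 1.602176634e-19 J.
In SI units: f = 16 MHz = 1.6e7 Hz.
Apply E = hf: E = 1.060e-26 J.
Converting to meV: E = 6.617e-5 meV ≈ 6.62e-5 meV.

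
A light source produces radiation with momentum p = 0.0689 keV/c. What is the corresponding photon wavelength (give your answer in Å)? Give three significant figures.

180 Å

(h = 6.62607015e-34 J·s, c = 2.99792458e8 m/s, 1 eV = 1.602176634e-19 J.)
First convert: p = 0.0689 keV/c = 3.6822e-26 kg·m/s.
The photon relation is λ = h/p, giving λ = 1.799e-8 m.
Converting to Å: λ = 179.9 Å ≈ 180 Å.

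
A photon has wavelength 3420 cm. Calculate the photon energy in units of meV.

3.63·10^-5 meV

In SI units: λ = 3420 cm = 34.2 m.
Since E = hc/λ for a photon, E = 5.808·10^-27 J.
Converting to meV: E = 3.625·10^-5 meV ≈ 3.63·10^-5 meV.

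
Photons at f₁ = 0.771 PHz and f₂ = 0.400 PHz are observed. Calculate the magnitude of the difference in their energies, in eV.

1.53 eV

Using E = hf: E₁ = 5.109e-19 J, E₂ = 2.650e-19 J.
|ΔE| = |5.109e-19 − 2.650e-19| = 2.46e-19 J = 1.53 eV.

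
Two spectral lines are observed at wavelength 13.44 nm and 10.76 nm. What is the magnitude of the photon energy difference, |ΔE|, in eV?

23.0 eV

Using E = hc/λ: E₁ = 1.4780e-17 J, E₂ = 1.8461e-17 J.
|ΔE| = |1.4780e-17 − 1.8461e-17| = 3.68e-18 J = 23.0 eV.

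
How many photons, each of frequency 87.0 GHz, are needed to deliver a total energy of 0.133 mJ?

2.31·10^18 photons

Per-photon energy: E = 5.765·10^-23 J (from frequency = 87.0 GHz).
N = E_total / E_photon = 1.33·10^-4 J / 5.765·10^-23 J = 2.31·10^18.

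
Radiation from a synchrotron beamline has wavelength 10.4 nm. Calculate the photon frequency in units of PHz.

In SI units: λ = 10.4 nm = 1.04e-8 m.
Apply f = c/λ: f = 2.883e16 Hz.
Converting to PHz: f = 28.83 PHz ≈ 28.8 PHz.

28.8 PHz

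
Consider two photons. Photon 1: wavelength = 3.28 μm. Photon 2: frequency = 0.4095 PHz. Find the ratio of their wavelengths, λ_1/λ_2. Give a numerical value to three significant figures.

4.48

λ_1 = 3.280e-6 m (from wavelength = 3.28 μm, via λ given directly).
λ_2 = 7.321e-7 m (from frequency = 0.4095 PHz, via λ = c/f).
Ratio = 3.280e-6 / 7.321e-7 = 4.48.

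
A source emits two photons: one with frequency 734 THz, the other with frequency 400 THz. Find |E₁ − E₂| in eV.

Using E = hf: E₁ = 4.864e-19 J, E₂ = 2.650e-19 J.
|ΔE| = |4.864e-19 − 2.650e-19| = 2.21e-19 J = 1.38 eV.

1.38 eV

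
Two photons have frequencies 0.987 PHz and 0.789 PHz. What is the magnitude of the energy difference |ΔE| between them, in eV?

0.819 eV

Using E = hf: E₁ = 6.540e-19 J, E₂ = 5.228e-19 J.
|ΔE| = |6.540e-19 − 5.228e-19| = 1.31e-19 J = 0.819 eV.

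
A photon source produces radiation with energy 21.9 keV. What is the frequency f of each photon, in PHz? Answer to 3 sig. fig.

Take h = 6.62607015 × 10^-34 J·s, 1 eV = 1.602176634 × 10^-19 J.
First convert: E = 21.9 keV = 3.5088 × 10^-15 J.
The photon relation is f = E/h, giving f = 5.295 × 10^18 Hz.
Converting to PHz: f = 5295 PHz ≈ 5300 PHz.

5300 PHz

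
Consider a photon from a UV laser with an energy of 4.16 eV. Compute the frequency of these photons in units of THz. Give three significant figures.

1010 THz

In SI units: E = 4.16 eV = 6.6651 × 10^-19 J.
For a photon f = E/h, so f = 1.006 × 10^15 Hz.
Converting to THz: f = 1006 THz ≈ 1010 THz.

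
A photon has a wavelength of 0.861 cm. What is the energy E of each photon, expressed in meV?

Use h = 6.62607015e-34 J·s, c = 2.99792458e8 m/s, 1 eV = 1.602176634e-19 J.
First convert: λ = 0.861 cm = 0.00861 m.
The photon relation is E = hc/λ, giving E = 2.307e-23 J.
Converting to meV: E = 0.1440 meV ≈ 0.144 meV.

0.144 meV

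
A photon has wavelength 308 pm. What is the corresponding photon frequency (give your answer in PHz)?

973 PHz

In SI units: λ = 308 pm = 3.08 × 10^-10 m.
For a photon f = c/λ, so f = 9.734 × 10^17 Hz.
Converting to PHz: f = 973.4 PHz ≈ 973 PHz.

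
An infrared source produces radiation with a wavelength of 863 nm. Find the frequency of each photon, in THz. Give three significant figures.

347 THz

First convert: λ = 863 nm = 8.63·10^-7 m.
For a photon f = c/λ, so f = 3.474·10^14 Hz.
Converting to THz: f = 347.4 THz ≈ 347 THz.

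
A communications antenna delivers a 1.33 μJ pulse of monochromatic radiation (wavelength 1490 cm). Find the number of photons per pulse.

9.98 × 10^19 photons

Per-photon energy: E = 1.333 × 10^-26 J (from wavelength = 1490 cm).
N = E_total / E_photon = 1.33 × 10^-6 J / 1.333 × 10^-26 J = 9.98 × 10^19.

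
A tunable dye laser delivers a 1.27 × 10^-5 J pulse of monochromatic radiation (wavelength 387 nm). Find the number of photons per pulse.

2.47 × 10^13 photons

Per-photon energy: E = 5.133 × 10^-19 J (from wavelength = 387 nm).
N = E_total / E_photon = 1.27 × 10^-5 J / 5.133 × 10^-19 J = 2.47 × 10^13.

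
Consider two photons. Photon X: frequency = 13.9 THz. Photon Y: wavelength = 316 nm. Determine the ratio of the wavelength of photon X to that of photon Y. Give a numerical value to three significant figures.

λ_X = 2.157e-5 m (from frequency = 13.9 THz, via λ = c/f).
λ_Y = 3.160e-7 m (from wavelength = 316 nm, via λ given directly).
Ratio = 2.157e-5 / 3.160e-7 = 68.3.

68.3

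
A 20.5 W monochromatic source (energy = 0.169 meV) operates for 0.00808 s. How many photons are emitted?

6.12 × 10^21 photons

Total energy: E_total = P·t = 20.5 × 0.00808 = 0.1656 J.
Per-photon energy: E = 2.708 × 10^-23 J.
N = E_total / E_photon = 6.12 × 10^21.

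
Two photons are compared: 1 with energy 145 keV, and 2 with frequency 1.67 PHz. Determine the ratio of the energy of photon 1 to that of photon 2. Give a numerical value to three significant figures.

E_1 = 2.323e-14 J (from energy = 145 keV, via E given directly).
E_2 = 1.107e-18 J (from frequency = 1.67 PHz, via E = hf).
Ratio = 2.323e-14 / 1.107e-18 = 2.10e4.

2.10e4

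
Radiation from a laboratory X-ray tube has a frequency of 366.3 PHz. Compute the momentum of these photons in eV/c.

Use h = 6.62607015e-34 J·s, c = 2.99792458e8 m/s, 1 eV = 1.602176634e-19 J.
First convert: f = 366.3 PHz = 3.663e17 Hz.
For a photon p = hf/c, so p = 8.096e-25 kg·m/s.
Converting to eV/c: p = 1515 eV/c ≈ 1510 eV/c.

1510 eV/c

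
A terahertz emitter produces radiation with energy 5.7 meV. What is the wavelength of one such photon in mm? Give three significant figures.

0.218 mm

First convert: E = 5.7 meV = 9.1324 × 10^-22 J.
Apply λ = hc/E: λ = 2.175 × 10^-4 m.
Converting to mm: λ = 0.2175 mm ≈ 0.218 mm.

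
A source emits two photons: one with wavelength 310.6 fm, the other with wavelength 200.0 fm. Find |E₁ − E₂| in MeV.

Using E = hc/λ: E₁ = 6.3955e-13 J, E₂ = 9.9322e-13 J.
|ΔE| = |6.3955e-13 − 9.9322e-13| = 3.54e-13 J = 2.21 MeV.

2.21 MeV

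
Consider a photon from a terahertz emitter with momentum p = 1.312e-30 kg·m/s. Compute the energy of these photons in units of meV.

2.45 meV

The photon relation is E = pc, giving E = 3.933e-22 J.
Converting to meV: E = 2.455 meV ≈ 2.45 meV.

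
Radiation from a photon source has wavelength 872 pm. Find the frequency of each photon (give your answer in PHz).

(c = 2.99792458 × 10^8 m/s.)
Convert to SI: λ = 872 pm = 8.72 × 10^-10 m.
For a photon f = c/λ, so f = 3.438 × 10^17 Hz.
Converting to PHz: f = 343.8 PHz ≈ 344 PHz.

344 PHz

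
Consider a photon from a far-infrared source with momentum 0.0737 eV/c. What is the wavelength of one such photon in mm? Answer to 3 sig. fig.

Convert to SI: p = 0.0737 eV/c = 3.9387 × 10^-29 kg·m/s.
The photon relation is λ = h/p, giving λ = 1.682 × 10^-5 m.
Converting to mm: λ = 0.01682 mm ≈ 0.0168 mm.

0.0168 mm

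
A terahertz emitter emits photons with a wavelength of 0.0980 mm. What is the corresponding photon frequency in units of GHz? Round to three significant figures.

Take c = 2.99792458 × 10^8 m/s.
In SI units: λ = 0.0980 mm = 9.80 × 10^-5 m.
Apply f = c/λ: f = 3.059 × 10^12 Hz.
Converting to GHz: f = 3059 GHz ≈ 3060 GHz.

3060 GHz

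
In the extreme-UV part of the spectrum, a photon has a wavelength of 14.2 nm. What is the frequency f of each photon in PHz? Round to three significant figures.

Convert to SI: λ = 14.2 nm = 1.42·10^-8 m.
Apply f = c/λ: f = 2.111·10^16 Hz.
Converting to PHz: f = 21.11 PHz ≈ 21.1 PHz.

21.1 PHz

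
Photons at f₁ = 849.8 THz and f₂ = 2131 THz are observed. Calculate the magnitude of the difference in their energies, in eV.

Using E = hf: E₁ = 5.6308·10^-19 J, E₂ = 1.4120·10^-18 J.
|ΔE| = |5.6308·10^-19 − 1.4120·10^-18| = 8.49·10^-19 J = 5.30 eV.

5.30 eV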